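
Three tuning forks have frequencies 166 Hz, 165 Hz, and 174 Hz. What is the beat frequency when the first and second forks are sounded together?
1 Hz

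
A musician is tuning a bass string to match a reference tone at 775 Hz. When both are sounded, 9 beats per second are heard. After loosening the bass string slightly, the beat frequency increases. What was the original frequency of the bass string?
766 Hz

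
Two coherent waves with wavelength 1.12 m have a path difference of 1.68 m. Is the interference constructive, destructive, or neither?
destructive — path difference = 1.5λ, an odd multiple of λ/2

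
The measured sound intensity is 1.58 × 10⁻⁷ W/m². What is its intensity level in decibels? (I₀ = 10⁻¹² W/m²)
β = 10·log₁₀(I/I₀) = 51.99 dB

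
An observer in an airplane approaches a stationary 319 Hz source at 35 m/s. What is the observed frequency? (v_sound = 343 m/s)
f_obs = f·(v + v_o)/v = 351.6 Hz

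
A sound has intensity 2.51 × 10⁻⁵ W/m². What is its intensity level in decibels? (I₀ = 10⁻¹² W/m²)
β = 10·log₁₀(I/I₀) = 74 dB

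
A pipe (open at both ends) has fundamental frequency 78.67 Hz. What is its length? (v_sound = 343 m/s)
L = v/(2f₁) = 2.18 m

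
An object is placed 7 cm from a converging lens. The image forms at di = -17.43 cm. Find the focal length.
1/f = 1/do + 1/di → f = 11.7 cm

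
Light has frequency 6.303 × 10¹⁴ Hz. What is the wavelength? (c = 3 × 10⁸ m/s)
λ = c/f = 476 nm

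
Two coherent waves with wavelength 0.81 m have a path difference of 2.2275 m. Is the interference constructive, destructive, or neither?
neither (partial) — path difference = 2.75λ, neither a whole number of wavelengths nor an odd multiple of λ/2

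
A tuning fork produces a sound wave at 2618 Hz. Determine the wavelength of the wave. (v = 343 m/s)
λ = v/f = 0.131 m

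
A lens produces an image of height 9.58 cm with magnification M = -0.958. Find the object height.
ho = |hi|/|M| = 10 cm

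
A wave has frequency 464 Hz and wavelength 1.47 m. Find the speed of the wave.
v = fλ = 682.1 m/s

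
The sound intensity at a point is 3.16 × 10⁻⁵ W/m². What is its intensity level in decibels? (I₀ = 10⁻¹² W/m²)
β = 10·log₁₀(I/I₀) = 75 dB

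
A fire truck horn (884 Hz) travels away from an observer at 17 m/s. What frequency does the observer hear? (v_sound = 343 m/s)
f_obs = f·v/(v + v_s) = 842.3 Hz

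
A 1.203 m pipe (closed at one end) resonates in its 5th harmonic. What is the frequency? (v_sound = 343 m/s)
fₙ = nv/(4L) = 356.4 Hz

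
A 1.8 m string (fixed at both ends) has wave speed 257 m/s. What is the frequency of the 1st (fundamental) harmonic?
fₙ = nv/(2L) = 71.39 Hz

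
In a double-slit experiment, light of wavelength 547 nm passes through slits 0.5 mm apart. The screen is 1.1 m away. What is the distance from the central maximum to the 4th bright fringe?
y = mλL/d = 4.814 mm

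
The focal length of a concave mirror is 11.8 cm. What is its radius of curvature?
R = 2|f| = 23.6 cm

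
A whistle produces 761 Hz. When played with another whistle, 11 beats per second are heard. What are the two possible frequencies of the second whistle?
f₂ = 761 ± 11 Hz → 772 Hz or 750 Hz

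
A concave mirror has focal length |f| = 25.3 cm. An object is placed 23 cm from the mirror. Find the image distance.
f = +25.3 cm (concave); 1/di = 1/f − 1/do → di = -253 cm (virtual image, behind mirror)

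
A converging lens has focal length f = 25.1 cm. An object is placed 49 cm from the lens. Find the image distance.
1/di = 1/f − 1/do → di = 51.46 cm (real image)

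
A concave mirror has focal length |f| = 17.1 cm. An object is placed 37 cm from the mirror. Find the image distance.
f = +17.1 cm (concave); 1/di = 1/f − 1/do → di = 31.79 cm (real image, in front of mirror)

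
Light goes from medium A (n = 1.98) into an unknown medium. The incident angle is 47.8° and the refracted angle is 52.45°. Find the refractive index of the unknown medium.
n₂ = n₁·sin θ₁ / sin θ₂ = 1.85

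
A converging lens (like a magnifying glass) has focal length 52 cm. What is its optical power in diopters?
P = 1/f = 1.923 D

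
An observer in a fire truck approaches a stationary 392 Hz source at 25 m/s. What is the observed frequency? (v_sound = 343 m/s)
f_obs = f·(v + v_o)/v = 420.6 Hz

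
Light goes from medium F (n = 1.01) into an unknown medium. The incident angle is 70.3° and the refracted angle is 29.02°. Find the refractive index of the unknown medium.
n₂ = n₁·sin θ₁ / sin θ₂ = 1.96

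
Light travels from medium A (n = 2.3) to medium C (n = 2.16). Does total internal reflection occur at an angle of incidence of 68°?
θc = arcsin(n₂/n₁) = 69.91°; 68° < θc, so no — the ray refracts.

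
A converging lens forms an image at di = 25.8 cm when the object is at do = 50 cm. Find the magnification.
M = −di/do = -0.516 (inverted image)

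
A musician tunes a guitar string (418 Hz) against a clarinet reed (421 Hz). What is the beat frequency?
3 Hz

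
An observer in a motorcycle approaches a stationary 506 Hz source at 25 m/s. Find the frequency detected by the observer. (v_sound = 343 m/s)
f_obs = f·(v + v_o)/v = 542.9 Hz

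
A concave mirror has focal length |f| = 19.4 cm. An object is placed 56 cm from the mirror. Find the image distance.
f = +19.4 cm (concave); 1/di = 1/f − 1/do → di = 29.68 cm (real image, in front of mirror)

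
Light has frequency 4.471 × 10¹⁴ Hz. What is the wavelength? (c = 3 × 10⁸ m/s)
λ = c/f = 671 nm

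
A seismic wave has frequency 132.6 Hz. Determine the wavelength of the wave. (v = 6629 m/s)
λ = v/f = 49.99 m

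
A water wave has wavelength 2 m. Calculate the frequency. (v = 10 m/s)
f = v/λ = 5 Hz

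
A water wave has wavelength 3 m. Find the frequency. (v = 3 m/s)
f = v/λ = 1 Hz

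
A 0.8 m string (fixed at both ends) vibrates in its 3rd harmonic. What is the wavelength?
λₙ = 2L/n = 0.5333 m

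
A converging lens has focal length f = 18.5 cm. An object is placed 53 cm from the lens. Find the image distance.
1/di = 1/f − 1/do → di = 28.42 cm (real image)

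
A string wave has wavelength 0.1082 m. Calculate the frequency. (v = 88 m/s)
f = v/λ = 813.3 Hz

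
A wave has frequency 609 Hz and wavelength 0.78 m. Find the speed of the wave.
v = fλ = 475 m/s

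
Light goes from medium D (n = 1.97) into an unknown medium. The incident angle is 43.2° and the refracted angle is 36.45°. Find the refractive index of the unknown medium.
n₂ = n₁·sin θ₁ / sin θ₂ = 2.27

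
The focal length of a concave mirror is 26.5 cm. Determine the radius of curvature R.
R = 2|f| = 53 cm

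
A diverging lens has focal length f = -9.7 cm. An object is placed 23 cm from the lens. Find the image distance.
1/di = 1/f − 1/do → di = -6.823 cm (virtual image)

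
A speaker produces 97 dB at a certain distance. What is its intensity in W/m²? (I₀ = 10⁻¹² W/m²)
I = I₀·10^(β/10) = 5.01 × 10⁻³ W/m²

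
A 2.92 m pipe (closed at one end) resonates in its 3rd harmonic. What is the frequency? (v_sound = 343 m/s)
fₙ = nv/(4L) = 88.1 Hz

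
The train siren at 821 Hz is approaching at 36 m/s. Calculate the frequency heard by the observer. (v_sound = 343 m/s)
f_obs = f·v/(v − v_s) = 917.3 Hz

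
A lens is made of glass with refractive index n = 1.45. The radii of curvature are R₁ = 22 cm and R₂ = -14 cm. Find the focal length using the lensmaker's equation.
1/f = (n − 1)(1/R₁ − 1/R₂) → f = 19.01 cm (converging lens)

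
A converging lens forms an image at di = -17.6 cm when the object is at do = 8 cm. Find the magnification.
M = −di/do = 2.2 (upright image)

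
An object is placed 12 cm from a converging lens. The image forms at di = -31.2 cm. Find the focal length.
1/f = 1/do + 1/di → f = 19.5 cm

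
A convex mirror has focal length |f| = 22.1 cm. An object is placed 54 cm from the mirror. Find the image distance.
f = −22.1 cm (convex); 1/di = 1/f − 1/do → di = -15.68 cm (virtual image, behind mirror)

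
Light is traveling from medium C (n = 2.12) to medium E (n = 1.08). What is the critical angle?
θc = arcsin(n₂/n₁) = 30.63°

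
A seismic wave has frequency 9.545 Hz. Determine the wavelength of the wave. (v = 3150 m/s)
λ = v/f = 330 m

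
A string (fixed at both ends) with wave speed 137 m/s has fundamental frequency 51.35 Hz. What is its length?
L = v/(2f₁) = 1.334 m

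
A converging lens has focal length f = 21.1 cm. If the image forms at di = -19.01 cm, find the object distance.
1/do = 1/f − 1/di → do = 10 cm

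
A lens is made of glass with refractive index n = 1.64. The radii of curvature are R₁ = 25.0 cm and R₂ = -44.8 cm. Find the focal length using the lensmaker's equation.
1/f = (n − 1)(1/R₁ − 1/R₂) → f = 25.07 cm (converging lens)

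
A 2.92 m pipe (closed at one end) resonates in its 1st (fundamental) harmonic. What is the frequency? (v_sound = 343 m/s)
fₙ = nv/(4L) = 29.37 Hz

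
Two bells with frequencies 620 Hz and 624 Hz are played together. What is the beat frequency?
4 Hz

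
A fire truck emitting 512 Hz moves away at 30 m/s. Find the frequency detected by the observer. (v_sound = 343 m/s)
f_obs = f·v/(v + v_s) = 470.8 Hz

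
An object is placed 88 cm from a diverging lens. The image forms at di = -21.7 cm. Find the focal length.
1/f = 1/do + 1/di → f = -28.8 cm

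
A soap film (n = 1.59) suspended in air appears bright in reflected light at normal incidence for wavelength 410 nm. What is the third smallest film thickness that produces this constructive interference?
2nt = (m − ½)λ with m = 3 → t = (m − ½)λ/(2n) = 322.3 nm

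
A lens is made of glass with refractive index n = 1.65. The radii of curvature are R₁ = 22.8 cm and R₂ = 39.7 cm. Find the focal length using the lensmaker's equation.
1/f = (n − 1)(1/R₁ − 1/R₂) → f = 82.4 cm (converging lens)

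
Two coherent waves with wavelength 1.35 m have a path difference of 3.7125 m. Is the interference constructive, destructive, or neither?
neither (partial) — path difference = 2.75λ, neither a whole number of wavelengths nor an odd multiple of λ/2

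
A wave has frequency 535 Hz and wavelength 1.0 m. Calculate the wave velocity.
v = fλ = 535 m/s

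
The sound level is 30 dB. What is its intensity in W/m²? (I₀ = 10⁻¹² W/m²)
I = I₀·10^(β/10) = 1.00 × 10⁻⁹ W/m²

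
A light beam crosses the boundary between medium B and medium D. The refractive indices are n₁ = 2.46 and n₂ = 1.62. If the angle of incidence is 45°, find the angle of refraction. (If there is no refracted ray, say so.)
sin θ₂ = (n₁/n₂)·sin θ₁ = 1.074 > 1, so there is no refracted ray — the light undergoes total internal reflection.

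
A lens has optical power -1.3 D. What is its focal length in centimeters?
f = 1/P = -76.92 cm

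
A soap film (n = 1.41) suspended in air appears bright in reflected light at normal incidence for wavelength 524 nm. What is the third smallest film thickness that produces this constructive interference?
2nt = (m − ½)λ with m = 3 → t = (m − ½)λ/(2n) = 464.5 nm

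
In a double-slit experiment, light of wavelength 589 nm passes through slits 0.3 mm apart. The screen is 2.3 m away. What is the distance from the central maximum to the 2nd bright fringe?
y = mλL/d = 9.031 mm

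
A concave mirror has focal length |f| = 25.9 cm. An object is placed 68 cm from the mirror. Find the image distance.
f = +25.9 cm (concave); 1/di = 1/f − 1/do → di = 41.83 cm (real image, in front of mirror)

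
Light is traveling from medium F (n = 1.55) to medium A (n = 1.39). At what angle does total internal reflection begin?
θc = arcsin(n₂/n₁) = 63.74°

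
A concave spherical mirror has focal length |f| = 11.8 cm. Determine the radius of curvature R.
R = 2|f| = 23.6 cm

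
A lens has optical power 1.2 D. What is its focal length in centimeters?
f = 1/P = 83.33 cm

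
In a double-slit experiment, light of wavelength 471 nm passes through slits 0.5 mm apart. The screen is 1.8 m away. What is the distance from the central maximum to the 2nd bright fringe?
y = mλL/d = 3.391 mm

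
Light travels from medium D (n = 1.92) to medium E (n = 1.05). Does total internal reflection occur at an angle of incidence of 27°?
θc = arcsin(n₂/n₁) = 33.15°; 27° < θc, so no — the ray refracts.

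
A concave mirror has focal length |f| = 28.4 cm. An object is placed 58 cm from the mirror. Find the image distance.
f = +28.4 cm (concave); 1/di = 1/f − 1/do → di = 55.65 cm (real image, in front of mirror)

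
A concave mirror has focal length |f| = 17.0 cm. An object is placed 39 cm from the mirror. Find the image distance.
f = +17.0 cm (concave); 1/di = 1/f − 1/do → di = 30.14 cm (real image, in front of mirror)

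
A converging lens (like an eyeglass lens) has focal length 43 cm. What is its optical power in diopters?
P = 1/f = 2.326 D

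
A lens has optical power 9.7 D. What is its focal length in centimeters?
f = 1/P = 10.31 cm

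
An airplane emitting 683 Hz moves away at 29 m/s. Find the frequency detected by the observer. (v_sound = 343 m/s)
f_obs = f·v/(v + v_s) = 629.8 Hz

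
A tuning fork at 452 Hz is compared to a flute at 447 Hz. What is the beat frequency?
5 Hz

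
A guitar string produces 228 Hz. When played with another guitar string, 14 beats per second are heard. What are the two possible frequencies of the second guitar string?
f₂ = 228 ± 14 Hz → 242 Hz or 214 Hz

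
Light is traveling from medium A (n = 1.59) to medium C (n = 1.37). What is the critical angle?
θc = arcsin(n₂/n₁) = 59.5°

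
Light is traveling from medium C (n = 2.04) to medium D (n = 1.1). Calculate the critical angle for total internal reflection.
θc = arcsin(n₂/n₁) = 32.63°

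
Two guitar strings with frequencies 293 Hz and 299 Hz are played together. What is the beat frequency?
6 Hz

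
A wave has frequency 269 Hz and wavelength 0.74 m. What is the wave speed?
v = fλ = 199.1 m/s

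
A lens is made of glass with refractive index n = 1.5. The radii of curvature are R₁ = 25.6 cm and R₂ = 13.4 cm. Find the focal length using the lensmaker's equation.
1/f = (n − 1)(1/R₁ − 1/R₂) → f = -56.24 cm (diverging lens)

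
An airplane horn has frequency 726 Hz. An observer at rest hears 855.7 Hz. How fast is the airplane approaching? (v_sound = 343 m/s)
v_s = v·(1 − f/f_obs) = 51.99 m/s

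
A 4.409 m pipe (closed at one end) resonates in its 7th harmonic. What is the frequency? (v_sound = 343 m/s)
fₙ = nv/(4L) = 136.1 Hz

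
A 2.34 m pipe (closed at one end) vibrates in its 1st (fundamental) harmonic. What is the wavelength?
λₙ = 4L/n = 9.36 m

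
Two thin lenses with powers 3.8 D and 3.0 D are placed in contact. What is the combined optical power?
P_total = P₁ + P₂ = 6.8 D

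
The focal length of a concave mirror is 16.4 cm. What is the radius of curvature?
R = 2|f| = 32.8 cm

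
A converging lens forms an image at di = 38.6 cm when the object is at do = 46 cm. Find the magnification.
M = −di/do = -0.8391 (inverted image)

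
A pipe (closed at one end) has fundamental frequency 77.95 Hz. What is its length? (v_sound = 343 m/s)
L = v/(4f₁) = 1.1 m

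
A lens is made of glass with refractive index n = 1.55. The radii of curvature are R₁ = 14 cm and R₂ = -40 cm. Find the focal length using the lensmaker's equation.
1/f = (n − 1)(1/R₁ − 1/R₂) → f = 18.86 cm (converging lens)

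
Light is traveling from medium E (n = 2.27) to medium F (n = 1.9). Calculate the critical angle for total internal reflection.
θc = arcsin(n₂/n₁) = 56.83°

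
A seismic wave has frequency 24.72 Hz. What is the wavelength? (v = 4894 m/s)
λ = v/f = 198 m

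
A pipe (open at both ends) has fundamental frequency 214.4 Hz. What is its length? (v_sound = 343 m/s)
L = v/(2f₁) = 0.7999 m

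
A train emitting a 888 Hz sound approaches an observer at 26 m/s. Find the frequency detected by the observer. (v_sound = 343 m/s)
f_obs = f·v/(v − v_s) = 960.8 Hz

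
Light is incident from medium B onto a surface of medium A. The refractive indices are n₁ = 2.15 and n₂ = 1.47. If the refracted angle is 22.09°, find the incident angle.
sin θ₁ = (n₂/n₁)·sin θ₂ → θ₁ = 14.9°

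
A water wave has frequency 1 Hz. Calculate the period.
T = 1/f = 1 s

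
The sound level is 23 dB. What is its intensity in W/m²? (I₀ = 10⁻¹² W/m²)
I = I₀·10^(β/10) = 2.00 × 10⁻¹⁰ W/m²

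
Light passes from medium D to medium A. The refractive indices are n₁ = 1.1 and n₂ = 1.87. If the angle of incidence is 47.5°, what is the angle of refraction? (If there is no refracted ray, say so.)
sin θ₂ = (n₁/n₂)·sin θ₁ = 0.4337 → θ₂ = 25.7°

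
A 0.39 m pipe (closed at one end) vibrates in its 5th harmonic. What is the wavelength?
λₙ = 4L/n = 0.312 m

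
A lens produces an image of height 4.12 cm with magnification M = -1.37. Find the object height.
ho = |hi|/|M| = 3.007 cm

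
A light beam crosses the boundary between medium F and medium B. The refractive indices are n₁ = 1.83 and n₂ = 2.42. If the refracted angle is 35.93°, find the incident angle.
sin θ₁ = (n₂/n₁)·sin θ₂ → θ₁ = 50.89°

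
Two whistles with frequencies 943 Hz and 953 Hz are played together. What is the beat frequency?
10 Hz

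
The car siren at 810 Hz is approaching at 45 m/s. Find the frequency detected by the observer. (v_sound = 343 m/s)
f_obs = f·v/(v − v_s) = 932.3 Hz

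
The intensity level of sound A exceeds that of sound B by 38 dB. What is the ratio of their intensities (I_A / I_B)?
I_A/I_B = 10^(Δβ/10) = 6310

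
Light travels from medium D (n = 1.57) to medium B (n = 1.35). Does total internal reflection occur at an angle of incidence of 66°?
θc = arcsin(n₂/n₁) = 59.3°; 66° > θc, so yes — total internal reflection.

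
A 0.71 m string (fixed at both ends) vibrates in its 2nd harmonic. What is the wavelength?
λₙ = 2L/n = 0.71 m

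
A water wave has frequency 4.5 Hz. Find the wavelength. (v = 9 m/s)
λ = v/f = 2 m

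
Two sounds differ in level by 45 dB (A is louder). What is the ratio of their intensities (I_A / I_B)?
I_A/I_B = 10^(Δβ/10) = 31620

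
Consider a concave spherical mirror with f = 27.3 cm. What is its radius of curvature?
R = 2|f| = 54.6 cm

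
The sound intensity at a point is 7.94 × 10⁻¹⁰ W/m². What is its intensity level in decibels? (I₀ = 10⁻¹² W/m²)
β = 10·log₁₀(I/I₀) = 29 dB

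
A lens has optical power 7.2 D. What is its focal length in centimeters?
f = 1/P = 13.89 cm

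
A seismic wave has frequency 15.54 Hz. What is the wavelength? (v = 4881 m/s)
λ = v/f = 314.1 m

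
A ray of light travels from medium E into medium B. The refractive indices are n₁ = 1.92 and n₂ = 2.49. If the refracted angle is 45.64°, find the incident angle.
sin θ₁ = (n₂/n₁)·sin θ₂ → θ₁ = 68°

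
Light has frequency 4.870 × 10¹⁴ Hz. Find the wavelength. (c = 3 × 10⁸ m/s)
λ = c/f = 616 nm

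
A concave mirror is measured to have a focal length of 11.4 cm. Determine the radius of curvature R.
R = 2|f| = 22.8 cm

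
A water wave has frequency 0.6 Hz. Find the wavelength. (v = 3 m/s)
λ = v/f = 5 m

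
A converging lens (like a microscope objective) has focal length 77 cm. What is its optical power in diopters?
P = 1/f = 1.299 D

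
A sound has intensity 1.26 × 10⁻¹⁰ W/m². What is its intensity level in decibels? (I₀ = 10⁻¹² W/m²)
β = 10·log₁₀(I/I₀) = 21 dB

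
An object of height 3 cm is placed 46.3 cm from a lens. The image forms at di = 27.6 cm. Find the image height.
hi = (-di/do) × ho = -1.788 cm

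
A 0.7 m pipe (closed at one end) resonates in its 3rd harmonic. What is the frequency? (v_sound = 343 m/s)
fₙ = nv/(4L) = 367.5 Hz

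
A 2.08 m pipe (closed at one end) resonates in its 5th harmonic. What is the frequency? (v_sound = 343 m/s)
fₙ = nv/(4L) = 206.1 Hz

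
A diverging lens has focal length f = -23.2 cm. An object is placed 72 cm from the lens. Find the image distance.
1/di = 1/f − 1/do → di = -17.55 cm (virtual image)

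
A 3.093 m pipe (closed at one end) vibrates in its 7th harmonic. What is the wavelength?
λₙ = 4L/n = 1.767 m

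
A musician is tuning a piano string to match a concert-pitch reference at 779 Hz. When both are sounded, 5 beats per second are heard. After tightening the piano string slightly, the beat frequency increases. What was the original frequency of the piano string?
784 Hz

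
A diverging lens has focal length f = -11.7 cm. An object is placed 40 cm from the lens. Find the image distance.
1/di = 1/f − 1/do → di = -9.052 cm (virtual image)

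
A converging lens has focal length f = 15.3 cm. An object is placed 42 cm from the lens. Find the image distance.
1/di = 1/f − 1/do → di = 24.07 cm (real image)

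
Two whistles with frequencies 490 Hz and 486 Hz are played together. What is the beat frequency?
4 Hz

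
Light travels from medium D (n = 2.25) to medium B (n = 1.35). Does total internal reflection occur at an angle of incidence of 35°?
θc = arcsin(n₂/n₁) = 36.87°; 35° < θc, so no — the ray refracts.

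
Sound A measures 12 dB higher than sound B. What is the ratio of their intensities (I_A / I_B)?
I_A/I_B = 10^(Δβ/10) = 15.85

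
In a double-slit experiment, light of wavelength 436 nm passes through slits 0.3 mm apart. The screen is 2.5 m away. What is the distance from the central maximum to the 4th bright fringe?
y = mλL/d = 14.53 mm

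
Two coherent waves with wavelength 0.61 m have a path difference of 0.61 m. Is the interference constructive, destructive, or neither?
constructive — path difference = 1λ, a whole number of wavelengths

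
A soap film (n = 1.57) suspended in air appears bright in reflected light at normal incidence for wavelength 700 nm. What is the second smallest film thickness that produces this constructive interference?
2nt = (m − ½)λ with m = 2 → t = (m − ½)λ/(2n) = 334.4 nm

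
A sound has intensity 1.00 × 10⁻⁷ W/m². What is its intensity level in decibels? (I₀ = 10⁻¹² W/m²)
β = 10·log₁₀(I/I₀) = 50 dB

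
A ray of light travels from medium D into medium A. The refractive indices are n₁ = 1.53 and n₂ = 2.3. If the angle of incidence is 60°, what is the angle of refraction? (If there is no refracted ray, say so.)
sin θ₂ = (n₁/n₂)·sin θ₁ = 0.5761 → θ₂ = 35.18°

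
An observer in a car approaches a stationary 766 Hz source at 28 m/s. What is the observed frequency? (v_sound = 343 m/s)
f_obs = f·(v + v_o)/v = 828.5 Hz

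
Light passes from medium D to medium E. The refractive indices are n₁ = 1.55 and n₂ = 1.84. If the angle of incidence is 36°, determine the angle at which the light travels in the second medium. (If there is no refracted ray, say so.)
sin θ₂ = (n₁/n₂)·sin θ₁ = 0.4951 → θ₂ = 29.68°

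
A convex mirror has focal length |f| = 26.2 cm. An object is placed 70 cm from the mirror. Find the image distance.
f = −26.2 cm (convex); 1/di = 1/f − 1/do → di = -19.06 cm (virtual image, behind mirror)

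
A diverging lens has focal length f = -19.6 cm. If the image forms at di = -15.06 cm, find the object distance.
1/do = 1/f − 1/di → do = 65.02 cm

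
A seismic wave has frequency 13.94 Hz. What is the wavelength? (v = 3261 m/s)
λ = v/f = 233.9 m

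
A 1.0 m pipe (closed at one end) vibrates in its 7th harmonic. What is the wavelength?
λₙ = 4L/n = 0.5714 m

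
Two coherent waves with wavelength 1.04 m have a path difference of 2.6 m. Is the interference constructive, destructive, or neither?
destructive — path difference = 2.5λ, an odd multiple of λ/2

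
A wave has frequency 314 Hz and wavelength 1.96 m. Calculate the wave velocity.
v = fλ = 615.4 m/s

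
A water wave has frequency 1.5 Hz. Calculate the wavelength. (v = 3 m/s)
λ = v/f = 2 m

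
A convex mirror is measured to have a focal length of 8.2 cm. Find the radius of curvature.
R = 2|f| = 16.4 cm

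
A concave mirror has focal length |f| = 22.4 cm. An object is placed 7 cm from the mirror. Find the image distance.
f = +22.4 cm (concave); 1/di = 1/f − 1/do → di = -10.18 cm (virtual image, behind mirror)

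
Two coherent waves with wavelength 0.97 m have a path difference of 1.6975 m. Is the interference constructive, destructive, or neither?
neither (partial) — path difference = 1.75λ, neither a whole number of wavelengths nor an odd multiple of λ/2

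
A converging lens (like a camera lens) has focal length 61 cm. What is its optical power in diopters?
P = 1/f = 1.639 D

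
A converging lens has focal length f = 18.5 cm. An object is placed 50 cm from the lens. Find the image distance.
1/di = 1/f − 1/do → di = 29.37 cm (real image)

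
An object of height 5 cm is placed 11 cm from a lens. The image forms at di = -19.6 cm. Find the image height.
hi = (-di/do) × ho = 8.909 cm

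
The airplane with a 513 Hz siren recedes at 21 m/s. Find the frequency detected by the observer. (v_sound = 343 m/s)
f_obs = f·v/(v + v_s) = 483.4 Hz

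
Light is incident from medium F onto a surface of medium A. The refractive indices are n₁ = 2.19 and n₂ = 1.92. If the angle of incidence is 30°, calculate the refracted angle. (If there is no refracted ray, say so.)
sin θ₂ = (n₁/n₂)·sin θ₁ = 0.5703 → θ₂ = 34.77°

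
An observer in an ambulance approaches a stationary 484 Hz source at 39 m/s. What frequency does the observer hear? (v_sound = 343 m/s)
f_obs = f·(v + v_o)/v = 539 Hz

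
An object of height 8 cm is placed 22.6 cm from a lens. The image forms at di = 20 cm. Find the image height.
hi = (-di/do) × ho = -7.08 cm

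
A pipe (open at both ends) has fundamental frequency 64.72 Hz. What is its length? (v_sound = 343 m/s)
L = v/(2f₁) = 2.65 m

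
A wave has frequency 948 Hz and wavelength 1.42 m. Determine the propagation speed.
v = fλ = 1346 m/s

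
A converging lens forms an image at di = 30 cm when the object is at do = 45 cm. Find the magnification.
M = −di/do = -0.6667 (inverted image)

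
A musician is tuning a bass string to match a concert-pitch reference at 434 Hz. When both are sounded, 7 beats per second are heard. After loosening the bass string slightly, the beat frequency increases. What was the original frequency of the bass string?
427 Hz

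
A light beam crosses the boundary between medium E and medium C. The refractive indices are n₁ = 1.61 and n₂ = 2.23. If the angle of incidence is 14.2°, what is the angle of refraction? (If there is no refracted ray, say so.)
sin θ₂ = (n₁/n₂)·sin θ₁ = 0.1771 → θ₂ = 10.2°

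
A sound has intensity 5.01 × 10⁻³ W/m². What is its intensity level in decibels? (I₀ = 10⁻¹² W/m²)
β = 10·log₁₀(I/I₀) = 97 dB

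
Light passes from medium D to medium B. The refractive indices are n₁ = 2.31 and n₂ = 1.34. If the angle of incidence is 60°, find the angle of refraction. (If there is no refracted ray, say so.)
sin θ₂ = (n₁/n₂)·sin θ₁ = 1.493 > 1, so there is no refracted ray — the light undergoes total internal reflection.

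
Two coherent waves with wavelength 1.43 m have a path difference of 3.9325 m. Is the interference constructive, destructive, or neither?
neither (partial) — path difference = 2.75λ, neither a whole number of wavelengths nor an odd multiple of λ/2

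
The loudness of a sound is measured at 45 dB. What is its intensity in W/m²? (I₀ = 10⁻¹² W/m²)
I = I₀·10^(β/10) = 3.16 × 10⁻⁸ W/m²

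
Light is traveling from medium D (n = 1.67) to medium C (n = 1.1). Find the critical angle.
θc = arcsin(n₂/n₁) = 41.2°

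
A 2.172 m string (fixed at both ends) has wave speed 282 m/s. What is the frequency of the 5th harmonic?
fₙ = nv/(2L) = 324.6 Hz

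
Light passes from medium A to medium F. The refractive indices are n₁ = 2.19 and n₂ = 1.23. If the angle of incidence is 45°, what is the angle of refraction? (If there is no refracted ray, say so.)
sin θ₂ = (n₁/n₂)·sin θ₁ = 1.259 > 1, so there is no refracted ray — the light undergoes total internal reflection.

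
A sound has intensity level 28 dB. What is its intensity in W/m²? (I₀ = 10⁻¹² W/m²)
I = I₀·10^(β/10) = 6.31 × 10⁻¹⁰ W/m²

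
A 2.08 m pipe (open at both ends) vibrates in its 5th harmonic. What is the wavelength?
λₙ = 2L/n = 0.832 m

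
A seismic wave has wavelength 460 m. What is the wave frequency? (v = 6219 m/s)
f = v/λ = 13.52 Hz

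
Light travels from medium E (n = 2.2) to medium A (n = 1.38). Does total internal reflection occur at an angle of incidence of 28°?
θc = arcsin(n₂/n₁) = 38.85°; 28° < θc, so no — the ray refracts.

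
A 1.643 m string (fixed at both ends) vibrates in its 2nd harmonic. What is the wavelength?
λₙ = 2L/n = 1.643 m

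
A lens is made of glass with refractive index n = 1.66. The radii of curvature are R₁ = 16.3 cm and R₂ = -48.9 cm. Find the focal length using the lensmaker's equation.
1/f = (n − 1)(1/R₁ − 1/R₂) → f = 18.52 cm (converging lens)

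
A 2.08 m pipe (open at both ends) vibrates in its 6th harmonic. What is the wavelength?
λₙ = 2L/n = 0.6933 m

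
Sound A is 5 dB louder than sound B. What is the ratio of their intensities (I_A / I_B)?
I_A/I_B = 10^(Δβ/10) = 3.162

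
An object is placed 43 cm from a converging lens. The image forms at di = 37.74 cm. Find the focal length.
1/f = 1/do + 1/di → f = 20.1 cm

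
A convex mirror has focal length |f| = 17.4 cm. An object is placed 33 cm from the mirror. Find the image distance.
f = −17.4 cm (convex); 1/di = 1/f − 1/do → di = -11.39 cm (virtual image, behind mirror)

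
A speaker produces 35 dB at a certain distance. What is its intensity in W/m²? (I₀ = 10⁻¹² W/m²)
I = I₀·10^(β/10) = 3.16 × 10⁻⁹ W/m²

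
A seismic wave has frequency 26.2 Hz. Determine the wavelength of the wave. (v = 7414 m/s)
λ = v/f = 283 m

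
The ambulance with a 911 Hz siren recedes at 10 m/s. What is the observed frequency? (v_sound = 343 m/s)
f_obs = f·v/(v + v_s) = 885.2 Hz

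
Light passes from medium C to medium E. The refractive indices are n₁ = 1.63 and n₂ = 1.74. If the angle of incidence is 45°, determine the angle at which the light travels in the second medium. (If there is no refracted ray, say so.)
sin θ₂ = (n₁/n₂)·sin θ₁ = 0.6624 → θ₂ = 41.48°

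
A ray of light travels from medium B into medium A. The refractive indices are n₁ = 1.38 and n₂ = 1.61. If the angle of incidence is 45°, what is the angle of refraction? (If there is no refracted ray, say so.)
sin θ₂ = (n₁/n₂)·sin θ₁ = 0.6061 → θ₂ = 37.31°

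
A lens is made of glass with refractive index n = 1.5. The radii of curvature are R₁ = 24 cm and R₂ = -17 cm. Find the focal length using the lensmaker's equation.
1/f = (n − 1)(1/R₁ − 1/R₂) → f = 19.9 cm (converging lens)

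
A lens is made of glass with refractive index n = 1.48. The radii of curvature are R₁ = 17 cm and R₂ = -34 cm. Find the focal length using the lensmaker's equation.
1/f = (n − 1)(1/R₁ − 1/R₂) → f = 23.61 cm (converging lens)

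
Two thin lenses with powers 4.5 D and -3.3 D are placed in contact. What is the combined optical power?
P_total = P₁ + P₂ = 1.2 D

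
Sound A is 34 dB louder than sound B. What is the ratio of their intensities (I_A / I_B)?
I_A/I_B = 10^(Δβ/10) = 2512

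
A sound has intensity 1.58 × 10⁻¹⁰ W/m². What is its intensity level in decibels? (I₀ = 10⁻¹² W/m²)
β = 10·log₁₀(I/I₀) = 21.99 dB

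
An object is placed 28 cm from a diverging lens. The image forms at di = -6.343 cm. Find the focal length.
1/f = 1/do + 1/di → f = -8.201 cm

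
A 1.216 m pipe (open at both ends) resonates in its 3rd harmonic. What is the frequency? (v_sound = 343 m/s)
fₙ = nv/(2L) = 423.1 Hz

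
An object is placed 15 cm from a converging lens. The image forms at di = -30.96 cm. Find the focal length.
1/f = 1/do + 1/di → f = 29.1 cm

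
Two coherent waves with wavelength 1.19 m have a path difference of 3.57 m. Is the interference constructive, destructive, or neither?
constructive — path difference = 3λ, a whole number of wavelengths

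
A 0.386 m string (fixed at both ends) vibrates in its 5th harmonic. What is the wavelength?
λₙ = 2L/n = 0.1544 m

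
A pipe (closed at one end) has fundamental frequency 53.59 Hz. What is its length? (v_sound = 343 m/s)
L = v/(4f₁) = 1.6 m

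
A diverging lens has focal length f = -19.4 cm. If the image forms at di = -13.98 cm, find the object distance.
1/do = 1/f − 1/di → do = 50.04 cm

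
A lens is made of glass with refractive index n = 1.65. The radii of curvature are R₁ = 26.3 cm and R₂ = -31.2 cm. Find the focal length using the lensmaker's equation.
1/f = (n − 1)(1/R₁ − 1/R₂) → f = 21.95 cm (converging lens)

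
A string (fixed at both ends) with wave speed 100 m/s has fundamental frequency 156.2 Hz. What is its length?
L = v/(2f₁) = 0.3201 m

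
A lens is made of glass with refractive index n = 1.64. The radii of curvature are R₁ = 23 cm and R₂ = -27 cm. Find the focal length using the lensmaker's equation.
1/f = (n − 1)(1/R₁ − 1/R₂) → f = 19.41 cm (converging lens)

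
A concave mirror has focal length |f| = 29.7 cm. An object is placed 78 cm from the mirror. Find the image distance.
f = +29.7 cm (concave); 1/di = 1/f − 1/do → di = 47.96 cm (real image, in front of mirror)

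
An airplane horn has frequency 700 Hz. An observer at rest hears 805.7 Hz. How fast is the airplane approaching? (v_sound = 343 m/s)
v_s = v·(1 − f/f_obs) = 45 m/s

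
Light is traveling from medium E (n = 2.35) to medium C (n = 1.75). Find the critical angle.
θc = arcsin(n₂/n₁) = 48.13°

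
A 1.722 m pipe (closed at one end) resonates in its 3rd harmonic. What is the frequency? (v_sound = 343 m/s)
fₙ = nv/(4L) = 149.4 Hz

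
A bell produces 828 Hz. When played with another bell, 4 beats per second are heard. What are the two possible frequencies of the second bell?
f₂ = 828 ± 4 Hz → 832 Hz or 824 Hz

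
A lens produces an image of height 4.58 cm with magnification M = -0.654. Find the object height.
ho = |hi|/|M| = 7.003 cm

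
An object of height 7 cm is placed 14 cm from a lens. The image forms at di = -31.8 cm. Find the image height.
hi = (-di/do) × ho = 15.9 cm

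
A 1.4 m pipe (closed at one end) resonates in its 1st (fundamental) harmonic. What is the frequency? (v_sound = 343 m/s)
fₙ = nv/(4L) = 61.25 Hz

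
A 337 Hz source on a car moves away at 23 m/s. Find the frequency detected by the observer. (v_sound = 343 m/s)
f_obs = f·v/(v + v_s) = 315.8 Hz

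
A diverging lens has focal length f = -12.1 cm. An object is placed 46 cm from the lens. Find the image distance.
1/di = 1/f − 1/do → di = -9.58 cm (virtual image)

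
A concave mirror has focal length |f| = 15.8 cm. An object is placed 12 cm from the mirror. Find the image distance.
f = +15.8 cm (concave); 1/di = 1/f − 1/do → di = -49.89 cm (virtual image, behind mirror)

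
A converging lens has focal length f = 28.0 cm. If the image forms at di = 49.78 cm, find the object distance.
1/do = 1/f − 1/di → do = 64 cm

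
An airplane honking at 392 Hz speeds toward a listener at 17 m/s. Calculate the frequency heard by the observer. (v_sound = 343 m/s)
f_obs = f·v/(v − v_s) = 412.4 Hz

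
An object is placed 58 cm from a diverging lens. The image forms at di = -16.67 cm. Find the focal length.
1/f = 1/do + 1/di → f = -23.39 cm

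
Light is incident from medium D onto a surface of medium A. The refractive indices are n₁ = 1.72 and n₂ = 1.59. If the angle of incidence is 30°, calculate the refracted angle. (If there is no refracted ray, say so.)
sin θ₂ = (n₁/n₂)·sin θ₁ = 0.5409 → θ₂ = 32.74°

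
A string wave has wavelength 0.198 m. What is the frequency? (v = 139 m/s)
f = v/λ = 702 Hz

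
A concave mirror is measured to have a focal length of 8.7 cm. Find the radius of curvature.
R = 2|f| = 17.4 cm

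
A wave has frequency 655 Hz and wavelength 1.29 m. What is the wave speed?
v = fλ = 845 m/s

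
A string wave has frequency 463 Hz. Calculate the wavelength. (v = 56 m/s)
λ = v/f = 0.121 m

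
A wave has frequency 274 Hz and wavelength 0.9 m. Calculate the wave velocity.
v = fλ = 246.6 m/s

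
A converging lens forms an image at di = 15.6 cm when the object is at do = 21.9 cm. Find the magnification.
M = −di/do = -0.7123 (inverted image)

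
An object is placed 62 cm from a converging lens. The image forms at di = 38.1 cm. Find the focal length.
1/f = 1/do + 1/di → f = 23.6 cm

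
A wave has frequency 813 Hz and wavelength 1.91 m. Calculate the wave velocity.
v = fλ = 1553 m/s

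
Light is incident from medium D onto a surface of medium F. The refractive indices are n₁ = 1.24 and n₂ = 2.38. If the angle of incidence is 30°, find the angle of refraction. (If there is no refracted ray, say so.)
sin θ₂ = (n₁/n₂)·sin θ₁ = 0.2605 → θ₂ = 15.1°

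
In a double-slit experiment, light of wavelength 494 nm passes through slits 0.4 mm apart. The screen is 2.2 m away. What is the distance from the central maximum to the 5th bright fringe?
y = mλL/d = 13.59 mm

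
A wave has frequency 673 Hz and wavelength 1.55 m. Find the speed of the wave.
v = fλ = 1043 m/s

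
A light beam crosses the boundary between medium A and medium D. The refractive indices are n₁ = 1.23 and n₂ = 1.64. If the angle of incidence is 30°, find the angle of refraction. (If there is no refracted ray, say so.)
sin θ₂ = (n₁/n₂)·sin θ₁ = 0.375 → θ₂ = 22.02°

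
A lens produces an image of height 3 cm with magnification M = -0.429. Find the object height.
ho = |hi|/|M| = 6.993 cm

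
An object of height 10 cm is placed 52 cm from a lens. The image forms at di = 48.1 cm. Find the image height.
hi = (-di/do) × ho = -9.25 cm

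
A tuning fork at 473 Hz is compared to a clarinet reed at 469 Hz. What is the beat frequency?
4 Hz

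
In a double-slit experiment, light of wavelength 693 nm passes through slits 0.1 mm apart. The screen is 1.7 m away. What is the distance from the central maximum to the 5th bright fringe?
y = mλL/d = 58.91 mm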